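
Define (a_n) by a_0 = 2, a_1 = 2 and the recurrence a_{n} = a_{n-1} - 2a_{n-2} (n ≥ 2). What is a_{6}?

The ordinary generating function has denominator 1 - z + 2z^2.
Iterating the recurrence: a_0,…,a_{6} = 2, 2, -2, -6, -2, 10, 14.

14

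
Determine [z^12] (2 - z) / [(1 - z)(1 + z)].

2

The denominator gives the recurrence a_n = a_(n−2) for n ≥ 3; the numerator fixes a_0 = 2, a_1 = -1, a_2 = 2.
Iterating: 2, -1, 2, -1, 2, -1, 2, -1, 2, -1, 2, -1, 2, so a_12 = 2.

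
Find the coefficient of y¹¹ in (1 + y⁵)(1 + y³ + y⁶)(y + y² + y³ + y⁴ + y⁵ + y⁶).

3

(1 + y⁵) has coefficients 1,0,0,0,0,1 for degrees 0…5.
(1 + y³ + y⁶) has coefficients 1,0,0,1,0,0,1,0,0,0,0,0 for degrees 0…11.
Finally multiplying by (y + y² + y³ + y⁴ + y⁵ + y⁶), the product of all factors after the first has coefficients 0,1,1,1,2,2,2,2,2,2,1,1 for degrees 0…11.
[y¹¹] = 1·1 + 1·2 = 3.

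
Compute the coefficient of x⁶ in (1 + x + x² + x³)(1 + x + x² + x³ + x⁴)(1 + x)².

(1 + x + x² + x³) has coefficients 1,1,1,1 for degrees 0…3.
(1 + x + x² + x³ + x⁴) has coefficients 1,1,1,1,1,0,0 for degrees 0…6.
Finally multiplying by (1 + x)², the product of all factors after the first has coefficients 1,3,4,4,4,3,1 for degrees 0…6.
[x⁶] = 1·1 + 1·3 + 1·4 + 1·4 = 12.

12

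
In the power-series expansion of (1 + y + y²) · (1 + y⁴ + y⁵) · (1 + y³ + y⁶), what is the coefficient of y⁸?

(1 + y + y²) has coefficients 1,1,1 for degrees 0…2.
(1 + y⁴ + y⁵) has coefficients 1,0,0,0,1,1,0,0,0 for degrees 0…8.
Finally multiplying by (1 + y³ + y⁶), the product of all factors after the first has coefficients 1,0,0,1,1,1,1,1,1 for degrees 0…8.
[y⁸] = 1·1 + 1·1 + 1·1 = 3.

3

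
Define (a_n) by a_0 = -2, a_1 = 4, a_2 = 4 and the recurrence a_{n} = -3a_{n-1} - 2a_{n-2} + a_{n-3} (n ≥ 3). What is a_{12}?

The ordinary generating function has denominator 1 + 3q + 2q^2 - q^3.
Iterating the recurrence: a_0,…,a_{12} = -2, 4, 4, -22, 62, -138, 268, -466, 724, -972, 1002, -338, -1962.

-1962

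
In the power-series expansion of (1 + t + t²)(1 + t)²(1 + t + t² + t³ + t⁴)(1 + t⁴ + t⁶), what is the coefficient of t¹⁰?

(1 + t + t²) has coefficients 1,1,1 for degrees 0…2.
(1 + t)² has coefficients 1,2,1,0,0,0,0,0,0,0,0 for degrees 0…10.
Multiplying by (1 + t + t² + t³ + t⁴) gives running coefficients 1,3,4,4,4,3,1,0,0,0,0 for degrees 0…10.
Finally multiplying by (1 + t⁴ + t⁶), the product of all factors after the first has coefficients 1,3,4,4,5,6,6,7,8,7,5 for degrees 0…10.
[t¹⁰] = 1·5 + 1·7 + 1·8 = 20.

20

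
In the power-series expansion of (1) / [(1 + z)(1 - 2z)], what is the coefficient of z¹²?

2731

The denominator gives the recurrence a_n = a_(n−1) + 2a_(n−2) for n ≥ 3; the numerator fixes a_0 = 1, a_1 = 1, a_2 = 3.
Iterating: 1, 1, 3, 5, 11, 21, 43, 85, 171, 341, 683, 1365, 2731, so a_12 = 2731.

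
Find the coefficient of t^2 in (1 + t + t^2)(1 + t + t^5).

2

(1 + t + t^2) has coefficients 1,1,1 for degrees 0…2.
(1 + t + t^5) has coefficients 1,1,0 for degrees 0…2.
[t^2] = 1·0 + 1·1 + 1·1 = 2.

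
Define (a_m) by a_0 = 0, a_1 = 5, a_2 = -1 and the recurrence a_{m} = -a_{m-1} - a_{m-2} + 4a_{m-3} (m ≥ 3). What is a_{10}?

769

The ordinary generating function has denominator 1 + t + t^2 - 4t^3.
Iterating the recurrence: a_0,…,a_{10} = 0, 5, -1, -4, 25, -25, -16, 141, -225, 20, 769.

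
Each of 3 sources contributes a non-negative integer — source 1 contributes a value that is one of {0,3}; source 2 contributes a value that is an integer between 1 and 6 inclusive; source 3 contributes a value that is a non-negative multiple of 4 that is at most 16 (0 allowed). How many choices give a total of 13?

The generating function for the choices is (1 + z³)·(z + z² + z³ + z⁴ + z⁵ + z⁶)·(1 + z⁴ + z⁸ + z¹² + z¹⁶); the count is [z¹³].
(1 + z³) has coefficients 1,0,0,1 for degrees 0…3.
(z + z² + z³ + z⁴ + z⁵ + z⁶) has coefficients 0,1,1,1,1,1,1,0,0,0,0,0,0,0 for degrees 0…13.
Finally multiplying by (1 + z⁴ + z⁸ + z¹² + z¹⁶), the product of all factors after the first has coefficients 0,1,1,1,1,2,2,1,1,2,2,1,1,2 for degrees 0…13.
[z¹³] = 1·2 + 1·2 = 4.

4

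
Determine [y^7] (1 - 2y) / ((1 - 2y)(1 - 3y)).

Partial fractions give a closed form: a_n = (1)·3^n.
At n = 7: a_7 = 2187.

2187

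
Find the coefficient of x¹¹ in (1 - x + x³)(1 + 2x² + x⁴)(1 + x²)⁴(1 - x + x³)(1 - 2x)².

74

(1 - x + x³) has coefficients 1,-1,0,1 for degrees 0…3.
(1 + 2x² + x⁴) has coefficients 1,0,2,0,1,0,0,0,0,0,0,0 for degrees 0…11.
Multiplying by (1 + x²)⁴ gives running coefficients 1,0,6,0,15,0,20,0,15,0,6,0 for degrees 0…11.
Multiplying by (1 - x + x³) gives running coefficients 1,-1,6,-5,15,-9,20,-5,15,5,6,9 for degrees 0…11.
Finally multiplying by (1 - 2x)², the product of all factors after the first has coefficients 1,-5,14,-33,59,-89,116,-121,115,-75,46,5 for degrees 0…11.
[x¹¹] = 1·5 − 1·46 + 1·115 = 74.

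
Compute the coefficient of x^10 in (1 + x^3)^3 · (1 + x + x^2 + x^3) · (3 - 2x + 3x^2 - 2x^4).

-8

(1 + x^3)^3 has coefficients 1,0,0,3,0,0,3,0,0,1 for degrees 0…9.
(1 + x + x^2 + x^3) has coefficients 1,1,1,1,0,0,0,0,0,0,0 for degrees 0…10.
Finally multiplying by (3 - 2x + 3x^2 - 2x^4), the product of all factors after the first has coefficients 3,1,4,4,-1,1,-2,-2,0,0,0 for degrees 0…10.
[x^10] = 1·0 + 3·(-2) + 3·(-1) + 1·1 = -8.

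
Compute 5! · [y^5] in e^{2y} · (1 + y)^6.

12032

The EGF product rule gives c_5 = Σ_{k_1+k_2=5} C(5; k_1,k_2) · ∏ g_i(k_i), where e^{2y} gives (2)^k; (1+y)^6 gives the falling factorial (6)_k.
g_1(k) for k = 0…5: 1, 2, 4, 8, 16, 32.
g_2(k) for k = 0…5: 1, 6, 30, 120, 360, 720.
c_5 = Σ_k C(5,k)·g_1(k)·g_2(5−k) = 1·1·720 + 5·2·360 + 10·4·120 + 10·8·30 + 5·16·6 + 1·32·1 = 720 + 3600 + 4800 + 2400 + 480 + 32 = 12032.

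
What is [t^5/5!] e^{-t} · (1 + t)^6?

The EGF product rule gives c_5 = Σ_{k_1+k_2=5} C(5; k_1,k_2) · ∏ g_i(k_i), where e^{-t} gives (-1)^k; (1+t)^6 gives the falling factorial (6)_k.
g_1(k) for k = 0…5: 1, -1, 1, -1, 1, -1.
g_2(k) for k = 0…5: 1, 6, 30, 120, 360, 720.
c_5 = Σ_k C(5,k)·g_1(k)·g_2(5−k) = 1·1·720 + 5·(-1)·360 + 10·1·120 + 10·(-1)·30 + 5·1·6 + 1·(-1)·1 = 720 − 1800 + 1200 − 300 + 30 − 1 = -151.

-151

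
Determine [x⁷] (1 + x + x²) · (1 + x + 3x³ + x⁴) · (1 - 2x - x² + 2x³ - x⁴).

(1 + x + x²) has coefficients 1,1,1 for degrees 0…2.
(1 + x + 3x³ + x⁴) has coefficients 1,1,0,3,1,0,0,0 for degrees 0…7.
Finally multiplying by (1 - 2x - x² + 2x³ - x⁴), the product of all factors after the first has coefficients 1,-1,-3,4,-4,-6,5,-1 for degrees 0…7.
[x⁷] = 1·(-1) + 1·5 + 1·(-6) = -2.

-2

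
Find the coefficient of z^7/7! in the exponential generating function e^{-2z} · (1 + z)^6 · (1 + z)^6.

-9536

The EGF product rule gives c_7 = Σ_{k_1+k_2+k_3=7} C(7; k_1,k_2,k_3) · ∏ g_i(k_i), where e^{-2z} gives (-2)^k; (1+z)^6 gives the falling factorial (6)_k; (1+z)^6 gives the falling factorial (6)_k.
g_1(k) for k = 0…7: 1, -2, 4, -8, 16, -32, 64, -128.
g_2(k) for k = 0…7: 1, 6, 30, 120, 360, 720, 720, 0.
g_3(k) for k = 0…7: 1, 6, 30, 120, 360, 720, 720, 0.
First combine the last two factors: h(k) = Σ_j C(k,j)·g_2(j)·g_3(k−j) for k = 0…7: 1, 12, 132, 1320, 11880, 95040, 665280, 3991680.
c_7 = Σ_k C(7,k)·g_1(k)·h(7−k) = 1·1·3991680 + 7·(-2)·665280 + 21·4·95040 + 35·(-8)·11880 + 35·16·1320 + 21·(-32)·132 + 7·64·12 + 1·(-128)·1 = 3991680 − 9313920 + 7983360 − 3326400 + 739200 − 88704 + 5376 − 128 = -9536.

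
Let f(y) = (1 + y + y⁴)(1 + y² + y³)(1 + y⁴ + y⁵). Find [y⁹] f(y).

(1 + y + y⁴) has coefficients 1,1,0,0,1 for degrees 0…4.
(1 + y² + y³) has coefficients 1,0,1,1,0,0,0,0,0,0 for degrees 0…9.
Finally multiplying by (1 + y⁴ + y⁵), the product of all factors after the first has coefficients 1,0,1,1,1,1,1,2,1,0 for degrees 0…9.
[y⁹] = 1·0 + 1·1 + 1·1 = 2.

2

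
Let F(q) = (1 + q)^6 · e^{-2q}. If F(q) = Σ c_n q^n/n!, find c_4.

The EGF product rule gives c_4 = Σ_{k_1+k_2=4} C(4; k_1,k_2) · ∏ g_i(k_i), where (1+q)^6 gives the falling factorial (6)_k; e^{-2q} gives (-2)^k.
g_1(k) for k = 0…4: 1, 6, 30, 120, 360.
g_2(k) for k = 0…4: 1, -2, 4, -8, 16.
c_4 = Σ_k C(4,k)·g_1(k)·g_2(4−k) = 1·1·16 + 4·6·(-8) + 6·30·4 + 4·120·(-2) + 1·360·1 = 16 − 192 + 720 − 960 + 360 = -56.

-56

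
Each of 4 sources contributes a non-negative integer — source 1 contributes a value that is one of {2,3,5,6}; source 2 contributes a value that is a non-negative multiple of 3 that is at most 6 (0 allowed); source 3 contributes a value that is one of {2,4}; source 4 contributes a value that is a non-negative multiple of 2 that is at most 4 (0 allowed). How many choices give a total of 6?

The generating function for the choices is (t² + t³ + t⁵ + t⁶)·(1 + t³ + t⁶)·(t² + t⁴)·(1 + t² + t⁴); the count is [t⁶].
(t² + t³ + t⁵ + t⁶) has coefficients 0,0,1,1,0,1,1 for degrees 0…6.
(1 + t³ + t⁶) has coefficients 1,0,0,1,0,0,1 for degrees 0…6.
Multiplying by (t² + t⁴) gives running coefficients 0,0,1,0,1,1,0 for degrees 0…6.
Finally multiplying by (1 + t² + t⁴), the product of all factors after the first has coefficients 0,0,1,0,2,1,2 for degrees 0…6.
[t⁶] = 1·2 + 1·0 + 1·0 + 1·0 = 2.

2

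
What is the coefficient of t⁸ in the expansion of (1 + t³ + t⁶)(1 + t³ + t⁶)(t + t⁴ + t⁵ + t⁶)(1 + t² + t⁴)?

6

(1 + t³ + t⁶) has coefficients 1,0,0,1,0,0,1 for degrees 0…6.
(1 + t³ + t⁶) has coefficients 1,0,0,1,0,0,1,0,0 for degrees 0…8.
Multiplying by (t + t⁴ + t⁵ + t⁶) gives running coefficients 0,1,0,0,2,1,1,2,1 for degrees 0…8.
Finally multiplying by (1 + t² + t⁴), the product of all factors after the first has coefficients 0,1,0,1,2,2,3,3,4 for degrees 0…8.
[t⁸] = 1·4 + 1·2 + 1·0 = 6.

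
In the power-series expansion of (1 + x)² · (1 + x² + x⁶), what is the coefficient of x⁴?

(1 + x)² has coefficients 1,2,1 for degrees 0…2.
(1 + x² + x⁶) has coefficients 1,0,1,0,0 for degrees 0…4.
[x⁴] = 1·0 + 2·0 + 1·1 = 1.

1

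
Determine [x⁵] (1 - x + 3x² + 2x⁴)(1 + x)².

(1 - x + 3x² + 2x⁴) has coefficients 1,-1,3,0,2 for degrees 0…4.
(1 + x)² has coefficients 1,2,1,0,0,0 for degrees 0…5.
[x⁵] = 1·0 − 1·0 + 3·0 + 2·2 = 4.

4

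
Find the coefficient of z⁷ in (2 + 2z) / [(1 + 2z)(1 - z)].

Partial fractions give a closed form: a_n = (2/3)·(-2)^n + (4/3)·1^n.
At n = 7: a_7 = -84.

-84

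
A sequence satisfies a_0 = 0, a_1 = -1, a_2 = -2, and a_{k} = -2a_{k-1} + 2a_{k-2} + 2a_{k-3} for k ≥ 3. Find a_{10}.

-2056

The ordinary generating function has denominator 1 + 2q - 2q^2 - 2q^3.
Iterating the recurrence: a_0,…,a_{10} = 0, -1, -2, 2, -10, 20, -56, 132, -336, 824, -2056.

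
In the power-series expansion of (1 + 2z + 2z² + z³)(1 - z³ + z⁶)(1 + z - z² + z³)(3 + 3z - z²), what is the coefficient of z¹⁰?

4

(1 + 2z + 2z² + z³) has coefficients 1,2,2,1 for degrees 0…3.
(1 - z³ + z⁶) has coefficients 1,0,0,-1,0,0,1,0,0,0,0 for degrees 0…10.
Multiplying by (1 + z - z² + z³) gives running coefficients 1,1,-1,0,-1,1,0,1,-1,1,0 for degrees 0…10.
Finally multiplying by (3 + 3z - z²), the product of all factors after the first has coefficients 3,6,-1,-4,-2,0,4,2,0,-1,4 for degrees 0…10.
[z¹⁰] = 1·4 + 2·(-1) + 2·0 + 1·2 = 4.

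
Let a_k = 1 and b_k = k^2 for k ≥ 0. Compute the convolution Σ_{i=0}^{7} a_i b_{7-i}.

The convolution is the x^7 coefficient of A(x)B(x).
Σ = 1·49 + 1·36 + 1·25 + 1·16 + 1·9 + 1·4 + 1·1 + 1·0 = 140.

140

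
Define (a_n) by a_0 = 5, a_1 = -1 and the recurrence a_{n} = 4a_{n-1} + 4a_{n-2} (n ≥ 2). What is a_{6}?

The ordinary generating function has denominator 1 - 4t - 4t^2.
Iterating the recurrence: a_0,…,a_{6} = 5, -1, 16, 60, 304, 1456, 7040.

7040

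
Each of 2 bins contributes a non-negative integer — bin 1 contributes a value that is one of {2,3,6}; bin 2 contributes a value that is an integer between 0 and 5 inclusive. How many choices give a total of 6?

3

The generating function for the choices is (y^2 + y^3 + y^6)·(1 + y + y^2 + y^3 + y^4 + y^5); the count is [y^6].
(y^2 + y^3 + y^6) has coefficients 0,0,1,1,0,0,1 for degrees 0…6.
(1 + y + y^2 + y^3 + y^4 + y^5) has coefficients 1,1,1,1,1,1,0 for degrees 0…6.
[y^6] = 1·1 + 1·1 + 1·1 = 3.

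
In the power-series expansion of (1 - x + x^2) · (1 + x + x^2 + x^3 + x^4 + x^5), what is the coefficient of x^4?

(1 - x + x^2) has coefficients 1,-1,1 for degrees 0…2.
(1 + x + x^2 + x^3 + x^4 + x^5) has coefficients 1,1,1,1,1 for degrees 0…4.
[x^4] = 1·1 − 1·1 + 1·1 = 1.

1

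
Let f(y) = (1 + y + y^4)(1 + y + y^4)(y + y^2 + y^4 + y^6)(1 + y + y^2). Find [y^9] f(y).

(1 + y + y^4) has coefficients 1,1,0,0,1 for degrees 0…4.
(1 + y + y^4) has coefficients 1,1,0,0,1,0,0,0,0,0 for degrees 0…9.
Multiplying by (y + y^2 + y^4 + y^6) gives running coefficients 0,1,2,1,1,2,2,1,1,0 for degrees 0…9.
Finally multiplying by (1 + y + y^2), the product of all factors after the first has coefficients 0,1,3,4,4,4,5,5,4,2 for degrees 0…9.
[y^9] = 1·2 + 1·4 + 1·4 = 10.

10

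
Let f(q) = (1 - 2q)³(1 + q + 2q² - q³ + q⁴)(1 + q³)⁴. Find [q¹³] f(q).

39

(1 - 2q)³ has coefficients 1,-6,12,-8 for degrees 0…3.
(1 + q + 2q² - q³ + q⁴) has coefficients 1,1,2,-1,1,0,0,0,0,0,0,0,0,0 for degrees 0…13.
Finally multiplying by (1 + q³)⁴, the product of all factors after the first has coefficients 1,1,2,3,5,8,2,10,12,-2,10,8,-3,5 for degrees 0…13.
[q¹³] = 1·5 − 6·(-3) + 12·8 − 8·10 = 39.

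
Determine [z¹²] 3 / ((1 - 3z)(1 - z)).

2391483

Partial fractions give a closed form: a_n = (9/2)·3^n + (-3/2)·1^n.
At n = 12: a_12 = 2391483.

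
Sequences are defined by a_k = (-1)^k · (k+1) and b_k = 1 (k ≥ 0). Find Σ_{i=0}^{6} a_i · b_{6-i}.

Write out a_i and b_{6-i} for i = 0,…,6 and sum the products.
Σ = 1·1 − 2·1 + 3·1 − 4·1 + 5·1 − 6·1 + 7·1 = 4.

4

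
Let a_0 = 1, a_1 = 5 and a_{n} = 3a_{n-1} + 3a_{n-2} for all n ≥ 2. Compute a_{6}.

3753

The ordinary generating function has denominator 1 - 3y - 3y^2.
Iterating the recurrence: a_0,…,a_{6} = 1, 5, 18, 69, 261, 990, 3753.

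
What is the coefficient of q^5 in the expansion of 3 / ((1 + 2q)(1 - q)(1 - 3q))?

630

Partial fractions give a closed form: a_n = (4/5)·(-2)^n + (-1/2)·1^n + (27/10)·3^n.
At n = 5: a_5 = 630.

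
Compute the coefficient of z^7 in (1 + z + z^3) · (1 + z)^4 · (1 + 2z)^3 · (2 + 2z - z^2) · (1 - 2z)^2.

901

(1 + z + z^3) has coefficients 1,1,0,1 for degrees 0…3.
(1 + z)^4 has coefficients 1,4,6,4,1,0,0,0 for degrees 0…7.
Multiplying by (1 + 2z)^3 gives running coefficients 1,10,42,96,129,102,44,8 for degrees 0…7.
Multiplying by (2 + 2z - z^2) gives running coefficients 2,22,103,266,408,366,163,2 for degrees 0…7.
Finally multiplying by (1 - 2z)^2, the product of all factors after the first has coefficients 2,14,23,-58,-244,-202,331,814 for degrees 0…7.
[z^7] = 1·814 + 1·331 + 1·(-244) = 901.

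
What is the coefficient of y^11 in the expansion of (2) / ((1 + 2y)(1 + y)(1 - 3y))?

156156

Partial fractions give a closed form: a_n = (8/5)·(-2)^n + (-1/2)·(-1)^n + (9/10)·3^n.
At n = 11: a_11 = 156156.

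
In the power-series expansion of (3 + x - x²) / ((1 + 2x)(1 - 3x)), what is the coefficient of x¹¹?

The denominator gives the recurrence a_n = a_(n−1) + 6a_(n−2) for n ≥ 3; the numerator fixes a_0 = 3, a_1 = 4, a_2 = 21.
Iterating: 3, 4, 21, 45, 171, 441, 1467, 4113, 12915, 37593, 115083, 340641, so a_11 = 340641.

340641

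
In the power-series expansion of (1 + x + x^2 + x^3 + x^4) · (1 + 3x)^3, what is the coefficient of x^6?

54

(1 + x + x^2 + x^3 + x^4) has coefficients 1,1,1,1,1 for degrees 0…4.
(1 + 3x)^3 has coefficients 1,9,27,27,0,0,0 for degrees 0…6.
[x^6] = 1·0 + 1·0 + 1·0 + 1·27 + 1·27 = 54.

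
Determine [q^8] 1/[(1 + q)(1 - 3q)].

The denominator gives the recurrence a_n = 2a_(n−1) + 3a_(n−2) for n ≥ 2; the numerator fixes a_0 = 1, a_1 = 2.
Iterating: 1, 2, 7, 20, 61, 182, 547, 1640, 4921, so a_8 = 4921.

4921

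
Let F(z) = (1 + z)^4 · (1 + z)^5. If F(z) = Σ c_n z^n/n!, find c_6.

The EGF product rule gives c_6 = Σ_{k_1+k_2=6} C(6; k_1,k_2) · ∏ g_i(k_i), where (1+z)^4 gives the falling factorial (4)_k; (1+z)^5 gives the falling factorial (5)_k.
g_1(k) for k = 0…6: 1, 4, 12, 24, 24, 0, 0.
g_2(k) for k = 0…6: 1, 5, 20, 60, 120, 120, 0.
c_6 = Σ_k C(6,k)·g_1(k)·g_2(6−k) = 6·4·120 + 15·12·120 + 20·24·60 + 15·24·20 = 2880 + 21600 + 28800 + 7200 = 60480.

60480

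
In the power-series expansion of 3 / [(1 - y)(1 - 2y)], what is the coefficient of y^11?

The denominator gives the recurrence a_n = 3a_(n−1) − 2a_(n−2) for n ≥ 2; the numerator fixes a_0 = 3, a_1 = 9.
Iterating: 3, 9, 21, 45, 93, 189, 381, 765, 1533, 3069, 6141, 12285, so a_11 = 12285.

12285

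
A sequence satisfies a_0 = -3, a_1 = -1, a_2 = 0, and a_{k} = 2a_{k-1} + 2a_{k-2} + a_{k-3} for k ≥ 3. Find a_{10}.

The ordinary generating function has denominator 1 - 2z - 2z^2 - z^3.
Iterating the recurrence: a_0,…,a_{10} = -3, -1, 0, -5, -11, -32, -91, -257, -728, -2061, -5835.

-5835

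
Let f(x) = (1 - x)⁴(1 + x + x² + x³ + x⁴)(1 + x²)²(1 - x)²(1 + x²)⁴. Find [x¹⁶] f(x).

(1 - x)⁴ has coefficients 1,-4,6,-4,1 for degrees 0…4.
(1 + x + x² + x³ + x⁴) has coefficients 1,1,1,1,1,0,0,0,0,0,0,0,0,0,0,0,0 for degrees 0…16.
Multiplying by (1 + x²)² gives running coefficients 1,1,3,3,4,3,3,1,1,0,0,0,0,0,0,0,0 for degrees 0…16.
Multiplying by (1 - x)² gives running coefficients 1,-1,2,-2,1,-2,1,-2,2,-1,1,0,0,0,0,0,0 for degrees 0…16.
Finally multiplying by (1 + x²)⁴, the product of all factors after the first has coefficients 1,-1,6,-6,15,-16,21,-26,21,-30,21,-26,21,-16,15,-6,6 for degrees 0…16.
[x¹⁶] = 1·6 − 4·(-6) + 6·15 − 4·(-16) + 1·21 = 205.

205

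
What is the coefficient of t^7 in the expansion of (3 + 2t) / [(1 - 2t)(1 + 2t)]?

128

The denominator gives the recurrence a_n = 4a_(n−2) for n ≥ 3; the numerator fixes a_0 = 3, a_1 = 2, a_2 = 12.
Iterating: 3, 2, 12, 8, 48, 32, 192, 128, so a_7 = 128.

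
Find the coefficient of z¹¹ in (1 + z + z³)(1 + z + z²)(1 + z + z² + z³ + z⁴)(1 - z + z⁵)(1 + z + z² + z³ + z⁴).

28

(1 + z + z³) has coefficients 1,1,0,1 for degrees 0…3.
(1 + z + z²) has coefficients 1,1,1,0,0,0,0,0,0,0,0,0 for degrees 0…11.
Multiplying by (1 + z + z² + z³ + z⁴) gives running coefficients 1,2,3,3,3,2,1,0,0,0,0,0 for degrees 0…11.
Multiplying by (1 - z + z⁵) gives running coefficients 1,1,1,0,0,0,1,2,3,3,2,1 for degrees 0…11.
Finally multiplying by (1 + z + z² + z³ + z⁴), the product of all factors after the first has coefficients 1,2,3,3,3,2,2,3,6,9,11,11 for degrees 0…11.
[z¹¹] = 1·11 + 1·11 + 1·6 = 28.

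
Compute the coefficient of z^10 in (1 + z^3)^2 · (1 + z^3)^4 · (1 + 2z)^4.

(1 + z^3)^2 has coefficients 1,0,0,2,0,0,1 for degrees 0…6.
(1 + z^3)^4 has coefficients 1,0,0,4,0,0,6,0,0,4,0 for degrees 0…10.
Finally multiplying by (1 + 2z)^4, the product of all factors after the first has coefficients 1,8,24,36,48,96,134,112,144,196,128 for degrees 0…10.
[z^10] = 1·128 + 2·112 + 1·48 = 400.

400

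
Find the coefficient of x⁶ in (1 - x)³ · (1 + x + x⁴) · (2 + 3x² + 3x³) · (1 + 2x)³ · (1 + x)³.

(1 - x)³ has coefficients 1,-3,3,-1 for degrees 0…3.
(1 + x + x⁴) has coefficients 1,1,0,0,1,0,0 for degrees 0…6.
Multiplying by (2 + 3x² + 3x³) gives running coefficients 2,2,3,6,5,0,3 for degrees 0…6.
Multiplying by (1 + 2x)³ gives running coefficients 2,14,39,64,93,126,111 for degrees 0…6.
Finally multiplying by (1 + x)³, the product of all factors after the first has coefficients 2,20,87,225,416,636,832 for degrees 0…6.
[x⁶] = 1·832 − 3·636 + 3·416 − 1·225 = -53.

-53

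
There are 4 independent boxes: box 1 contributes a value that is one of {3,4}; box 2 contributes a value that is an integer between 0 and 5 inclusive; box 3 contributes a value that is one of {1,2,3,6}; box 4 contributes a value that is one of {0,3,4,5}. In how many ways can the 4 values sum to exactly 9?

The generating function for the choices is (z^3 + z^4)·(1 + z + z^2 + z^3 + z^4 + z^5)·(z + z^2 + z^3 + z^6)·(1 + z^3 + z^4 + z^5); the count is [z^9].
(z^3 + z^4) has coefficients 0,0,0,1,1 for degrees 0…4.
(1 + z + z^2 + z^3 + z^4 + z^5) has coefficients 1,1,1,1,1,1,0,0,0,0 for degrees 0…9.
Multiplying by (z + z^2 + z^3 + z^6) gives running coefficients 0,1,2,3,3,3,4,3,2,1 for degrees 0…9.
Finally multiplying by (1 + z^3 + z^4 + z^5), the product of all factors after the first has coefficients 0,1,2,3,4,6,10,11,11,11 for degrees 0…9.
[z^9] = 1·10 + 1·6 = 16.

16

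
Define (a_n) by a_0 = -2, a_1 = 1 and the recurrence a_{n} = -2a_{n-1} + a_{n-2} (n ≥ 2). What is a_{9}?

1801

The ordinary generating function has denominator 1 + 2y - y^2.
Iterating the recurrence: a_0,…,a_{9} = -2, 1, -4, 9, -22, 53, -128, 309, -746, 1801.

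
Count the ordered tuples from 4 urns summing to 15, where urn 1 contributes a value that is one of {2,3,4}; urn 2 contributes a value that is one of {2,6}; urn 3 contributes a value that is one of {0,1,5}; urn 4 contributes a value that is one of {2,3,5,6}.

7

The generating function for the choices is (y^2 + y^3 + y^4)·(y^2 + y^6)·(1 + y + y^5)·(y^2 + y^3 + y^5 + y^6); the count is [y^15].
(y^2 + y^3 + y^4) has coefficients 0,0,1,1,1 for degrees 0…4.
(y^2 + y^6) has coefficients 0,0,1,0,0,0,1,0,0,0,0,0,0,0,0,0 for degrees 0…15.
Multiplying by (1 + y + y^5) gives running coefficients 0,0,1,1,0,0,1,2,0,0,0,1,0,0,0,0 for degrees 0…15.
Finally multiplying by (y^2 + y^3 + y^5 + y^6), the product of all factors after the first has coefficients 0,0,0,0,1,2,1,1,3,4,2,1,3,3,1,0 for degrees 0…15.
[y^15] = 1·3 + 1·3 + 1·1 = 7.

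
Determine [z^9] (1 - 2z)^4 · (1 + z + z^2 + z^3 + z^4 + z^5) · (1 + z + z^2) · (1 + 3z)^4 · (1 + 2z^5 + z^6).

-588

(1 - 2z)^4 has coefficients 1,-8,24,-32,16 for degrees 0…4.
(1 + z + z^2 + z^3 + z^4 + z^5) has coefficients 1,1,1,1,1,1,0,0,0,0 for degrees 0…9.
Multiplying by (1 + z + z^2) gives running coefficients 1,2,3,3,3,3,2,1,0,0 for degrees 0…9.
Multiplying by (1 + 3z)^4 gives running coefficients 1,14,81,255,498,687,767,754,687,513 for degrees 0…9.
Finally multiplying by (1 + 2z^5 + z^6), the product of all factors after the first has coefficients 1,14,81,255,498,689,796,930,1278,1764 for degrees 0…9.
[z^9] = 1·1764 − 8·1278 + 24·930 − 32·796 + 16·689 = -588.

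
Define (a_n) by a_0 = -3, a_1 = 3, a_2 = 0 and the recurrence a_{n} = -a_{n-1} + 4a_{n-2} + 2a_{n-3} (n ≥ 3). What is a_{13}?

13332

The ordinary generating function has denominator 1 + y - 4y^2 - 2y^3.
Iterating the recurrence: a_0,…,a_{13} = -3, 3, 0, 6, 0, 24, -12, 108, -108, 516, -732, 2580, -4476, 13332.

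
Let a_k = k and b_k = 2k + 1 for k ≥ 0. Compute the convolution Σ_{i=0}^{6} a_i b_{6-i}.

Write out a_i and b_{6-i} for i = 0,…,6 and sum the products.
Σ = 0·13 + 1·11 + 2·9 + 3·7 + 4·5 + 5·3 + 6·1 = 91.

91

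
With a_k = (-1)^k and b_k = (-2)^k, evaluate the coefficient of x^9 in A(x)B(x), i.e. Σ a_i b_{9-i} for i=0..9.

-1023

The convolution is the t^9 coefficient of A(t)B(t).
Σ = 1·(-512) − 1·256 + 1·(-128) − 1·64 + 1·(-32) − 1·16 + 1·(-8) − 1·4 + 1·(-2) − 1·1 = -1023.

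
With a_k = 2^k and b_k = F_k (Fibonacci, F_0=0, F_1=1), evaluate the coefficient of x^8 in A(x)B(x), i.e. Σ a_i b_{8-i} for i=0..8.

423

This is [x^8] in the product of the two ordinary generating functions.
Σ = 1·21 + 2·13 + 4·8 + 8·5 + 16·3 + 32·2 + 64·1 + 128·1 + 256·0 = 423.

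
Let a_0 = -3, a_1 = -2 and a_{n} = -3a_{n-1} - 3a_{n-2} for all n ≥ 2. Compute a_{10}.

The ordinary generating function has denominator 1 + 3x + 3x^2.
Iterating the recurrence: a_0,…,a_{10} = -3, -2, 15, -39, 72, -99, 81, 54, -405, 1053, -1944.

-1944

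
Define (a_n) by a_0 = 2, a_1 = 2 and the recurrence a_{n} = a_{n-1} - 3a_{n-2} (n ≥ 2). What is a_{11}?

320

The ordinary generating function has denominator 1 - z + 3z^2.
Iterating the recurrence: a_0,…,a_{11} = 2, 2, -4, -10, 2, 32, 26, -70, -148, 62, 506, 320.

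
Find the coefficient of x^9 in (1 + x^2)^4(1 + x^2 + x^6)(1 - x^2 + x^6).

(1 + x^2)^4 has coefficients 1,0,4,0,6,0,4,0,1 for degrees 0…8.
(1 + x^2 + x^6) has coefficients 1,0,1,0,0,0,1,0,0,0 for degrees 0…9.
Finally multiplying by (1 - x^2 + x^6), the product of all factors after the first has coefficients 1,0,0,0,-1,0,2,0,0,0 for degrees 0…9.
[x^9] = 1·0 + 4·0 + 6·0 + 4·0 + 1·0 = 0.

0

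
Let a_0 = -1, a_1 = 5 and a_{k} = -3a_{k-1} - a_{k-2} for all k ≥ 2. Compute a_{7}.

The ordinary generating function has denominator 1 + 3y + y^2.
Iterating the recurrence: a_0,…,a_{7} = -1, 5, -14, 37, -97, 254, -665, 1741.

1741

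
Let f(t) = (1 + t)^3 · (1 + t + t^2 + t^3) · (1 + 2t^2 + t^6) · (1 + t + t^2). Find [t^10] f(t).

24

(1 + t)^3 has coefficients 1,3,3,1 for degrees 0…3.
(1 + t + t^2 + t^3) has coefficients 1,1,1,1,0,0,0,0,0,0,0 for degrees 0…10.
Multiplying by (1 + 2t^2 + t^6) gives running coefficients 1,1,3,3,2,2,1,1,1,1,0 for degrees 0…10.
Finally multiplying by (1 + t + t^2), the product of all factors after the first has coefficients 1,2,5,7,8,7,5,4,3,3,2 for degrees 0…10.
[t^10] = 1·2 + 3·3 + 3·3 + 1·4 = 24.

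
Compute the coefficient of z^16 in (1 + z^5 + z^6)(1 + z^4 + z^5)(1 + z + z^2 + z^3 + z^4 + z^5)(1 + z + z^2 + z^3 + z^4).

(1 + z^5 + z^6) has coefficients 1,0,0,0,0,1,1 for degrees 0…6.
(1 + z^4 + z^5) has coefficients 1,0,0,0,1,1,0,0,0,0,0,0,0,0,0,0,0 for degrees 0…16.
Multiplying by (1 + z + z^2 + z^3 + z^4 + z^5) gives running coefficients 1,1,1,1,2,3,2,2,2,2,1,0,0,0,0,0,0 for degrees 0…16.
Finally multiplying by (1 + z + z^2 + z^3 + z^4), the product of all factors after the first has coefficients 1,2,3,4,6,8,9,10,11,11,9,7,5,3,1,0,0 for degrees 0…16.
[z^16] = 1·0 + 1·7 + 1·9 = 16.

16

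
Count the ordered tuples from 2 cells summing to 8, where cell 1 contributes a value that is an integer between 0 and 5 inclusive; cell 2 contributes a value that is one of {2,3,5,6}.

The generating function for the choices is (1 + q + q^2 + q^3 + q^4 + q^5)·(q^2 + q^3 + q^5 + q^6); the count is [q^8].
(1 + q + q^2 + q^3 + q^4 + q^5) has coefficients 1,1,1,1,1,1 for degrees 0…5.
(q^2 + q^3 + q^5 + q^6) has coefficients 0,0,1,1,0,1,1,0,0 for degrees 0…8.
[q^8] = 1·0 + 1·0 + 1·1 + 1·1 + 1·0 + 1·1 = 3.

3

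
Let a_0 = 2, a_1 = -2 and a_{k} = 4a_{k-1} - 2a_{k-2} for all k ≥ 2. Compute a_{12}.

The ordinary generating function has denominator 1 - 4x + 2x^2.
Iterating the recurrence: a_0,…,a_{12} = 2, -2, -12, -44, -152, -520, -1776, -6064, -20704, -70688, -241344, -824000, -2813312.

-2813312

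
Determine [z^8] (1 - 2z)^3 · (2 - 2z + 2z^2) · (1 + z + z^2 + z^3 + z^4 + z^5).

(1 - 2z)^3 has coefficients 1,-6,12,-8 for degrees 0…3.
(2 - 2z + 2z^2) has coefficients 2,-2,2,0,0,0,0,0,0 for degrees 0…8.
Finally multiplying by (1 + z + z^2 + z^3 + z^4 + z^5), the product of all factors after the first has coefficients 2,0,2,2,2,2,0,2,0 for degrees 0…8.
[z^8] = 1·0 − 6·2 + 12·0 − 8·2 = -28.

-28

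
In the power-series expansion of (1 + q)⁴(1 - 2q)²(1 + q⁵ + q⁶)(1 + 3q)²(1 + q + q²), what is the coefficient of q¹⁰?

-149

(1 + q)⁴ has coefficients 1,4,6,4,1 for degrees 0…4.
(1 - 2q)² has coefficients 1,-4,4,0,0,0,0,0,0,0,0 for degrees 0…10.
Multiplying by (1 + q⁵ + q⁶) gives running coefficients 1,-4,4,0,0,1,-3,0,4,0,0 for degrees 0…10.
Multiplying by (1 + 3q)² gives running coefficients 1,2,-11,-12,36,1,3,-9,-23,24,36 for degrees 0…10.
Finally multiplying by (1 + q + q²), the product of all factors after the first has coefficients 1,3,-8,-21,13,25,40,-5,-29,-8,37 for degrees 0…10.
[q¹⁰] = 1·37 + 4·(-8) + 6·(-29) + 4·(-5) + 1·40 = -149.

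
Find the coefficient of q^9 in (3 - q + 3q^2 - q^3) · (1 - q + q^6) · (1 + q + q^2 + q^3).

4

(3 - q + 3q^2 - q^3) has coefficients 3,-1,3,-1 for degrees 0…3.
(1 - q + q^6) has coefficients 1,-1,0,0,0,0,1,0,0,0 for degrees 0…9.
Finally multiplying by (1 + q + q^2 + q^3), the product of all factors after the first has coefficients 1,0,0,0,-1,0,1,1,1,1 for degrees 0…9.
[q^9] = 3·1 − 1·1 + 3·1 − 1·1 = 4.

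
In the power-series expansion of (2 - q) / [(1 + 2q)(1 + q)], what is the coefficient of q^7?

Partial fractions give a closed form: a_n = (5)·(-2)^n + (-3)·(-1)^n.
At n = 7: a_7 = -637.

-637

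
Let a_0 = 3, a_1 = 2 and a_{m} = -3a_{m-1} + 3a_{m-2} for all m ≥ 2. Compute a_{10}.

The ordinary generating function has denominator 1 + 3y - 3y^2.
Iterating the recurrence: a_0,…,a_{10} = 3, 2, 3, -3, 18, -63, 243, -918, 3483, -13203, 50058.

50058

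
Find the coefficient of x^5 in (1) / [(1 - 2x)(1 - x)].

Partial fractions give a closed form: a_n = (2)·2^n + (-1)·1^n.
At n = 5: a_5 = 63.

63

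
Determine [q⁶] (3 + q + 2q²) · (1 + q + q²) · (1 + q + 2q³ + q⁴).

12

(3 + q + 2q²) has coefficients 3,1,2 for degrees 0…2.
(1 + q + q²) has coefficients 1,1,1,0,0,0,0 for degrees 0…6.
Finally multiplying by (1 + q + 2q³ + q⁴), the product of all factors after the first has coefficients 1,2,2,3,3,3,1 for degrees 0…6.
[q⁶] = 3·1 + 1·3 + 2·3 = 12.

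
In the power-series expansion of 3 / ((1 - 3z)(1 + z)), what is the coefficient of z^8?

Partial fractions give a closed form: a_n = (9/4)·3^n + (3/4)·(-1)^n.
At n = 8: a_8 = 14763.

14763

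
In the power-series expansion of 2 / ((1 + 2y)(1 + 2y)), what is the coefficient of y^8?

4608

The denominator gives the recurrence a_n = −4a_(n−1) − 4a_(n−2) for n ≥ 2; the numerator fixes a_0 = 2, a_1 = -8.
Iterating: 2, -8, 24, -64, 160, -384, 896, -2048, 4608, so a_8 = 4608.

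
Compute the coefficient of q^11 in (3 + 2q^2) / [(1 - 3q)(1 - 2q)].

The denominator gives the recurrence a_n = 5a_(n−1) − 6a_(n−2) for n ≥ 3; the numerator fixes a_0 = 3, a_1 = 15, a_2 = 59.
Iterating: 3, 15, 59, 205, 671, 2125, 6599, 20245, 61631, 186685, 563639, 1698085, so a_11 = 1698085.

1698085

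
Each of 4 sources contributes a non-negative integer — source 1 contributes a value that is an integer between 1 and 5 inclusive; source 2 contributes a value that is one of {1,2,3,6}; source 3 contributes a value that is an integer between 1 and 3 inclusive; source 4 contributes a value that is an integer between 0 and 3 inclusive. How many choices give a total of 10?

The generating function for the choices is (q + q^2 + q^3 + q^4 + q^5)·(q + q^2 + q^3 + q^6)·(q + q^2 + q^3)·(1 + q + q^2 + q^3); the count is [q^10].
(q + q^2 + q^3 + q^4 + q^5) has coefficients 0,1,1,1,1,1 for degrees 0…5.
(q + q^2 + q^3 + q^6) has coefficients 0,1,1,1,0,0,1,0,0,0,0 for degrees 0…10.
Multiplying by (q + q^2 + q^3) gives running coefficients 0,0,1,2,3,2,1,1,1,1,0 for degrees 0…10.
Finally multiplying by (1 + q + q^2 + q^3), the product of all factors after the first has coefficients 0,0,1,3,6,8,8,7,5,4,3 for degrees 0…10.
[q^10] = 1·4 + 1·5 + 1·7 + 1·8 + 1·8 = 32.

32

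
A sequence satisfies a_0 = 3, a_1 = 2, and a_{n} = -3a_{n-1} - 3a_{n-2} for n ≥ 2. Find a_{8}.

405

The ordinary generating function has denominator 1 + 3x + 3x^2.
Iterating the recurrence: a_0,…,a_{8} = 3, 2, -15, 39, -72, 99, -81, -54, 405.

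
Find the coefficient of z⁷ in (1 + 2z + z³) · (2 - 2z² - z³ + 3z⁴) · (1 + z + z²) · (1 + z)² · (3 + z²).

41

(1 + 2z + z³) has coefficients 1,2,0,1 for degrees 0…3.
(2 - 2z² - z³ + 3z⁴) has coefficients 2,0,-2,-1,3,0,0,0 for degrees 0…7.
Multiplying by (1 + z + z²) gives running coefficients 2,2,0,-3,0,2,3,0 for degrees 0…7.
Multiplying by (1 + z)² gives running coefficients 2,6,6,-1,-6,-1,7,8 for degrees 0…7.
Finally multiplying by (3 + z²), the product of all factors after the first has coefficients 6,18,20,3,-12,-4,15,23 for degrees 0…7.
[z⁷] = 1·23 + 2·15 + 1·(-12) = 41.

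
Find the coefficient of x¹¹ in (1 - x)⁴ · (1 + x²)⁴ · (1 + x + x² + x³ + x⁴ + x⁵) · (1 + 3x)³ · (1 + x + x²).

(1 - x)⁴ has coefficients 1,-4,6,-4,1 for degrees 0…4.
(1 + x²)⁴ has coefficients 1,0,4,0,6,0,4,0,1,0,0,0 for degrees 0…11.
Multiplying by (1 + x + x² + x³ + x⁴ + x⁵) gives running coefficients 1,1,5,5,11,11,14,14,11,11,5,5 for degrees 0…11.
Multiplying by (1 + 3x)³ gives running coefficients 1,10,41,104,218,380,545,734,812,866,779,644 for degrees 0…11.
Finally multiplying by (1 + x + x²), the product of all factors after the first has coefficients 1,11,52,155,363,702,1143,1659,2091,2412,2457,2289 for degrees 0…11.
[x¹¹] = 1·2289 − 4·2457 + 6·2412 − 4·2091 + 1·1659 = 228.

228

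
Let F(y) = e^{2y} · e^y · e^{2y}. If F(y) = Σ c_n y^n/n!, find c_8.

390625

The EGF product rule gives c_8 = Σ_{k_1+k_2+k_3=8} C(8; k_1,k_2,k_3) · ∏ g_i(k_i), where e^{2y} gives (2)^k; e^y gives (1)^k; e^{2y} gives (2)^k.
g_1(k) for k = 0…8: 1, 2, 4, 8, 16, 32, 64, 128, 256.
g_2(k) for k = 0…8: 1, 1, 1, 1, 1, 1, 1, 1, 1.
g_3(k) for k = 0…8: 1, 2, 4, 8, 16, 32, 64, 128, 256.
First combine the last two factors: h(k) = Σ_j C(k,j)·g_2(j)·g_3(k−j) for k = 0…8: 1, 3, 9, 27, 81, 243, 729, 2187, 6561.
c_8 = Σ_k C(8,k)·g_1(k)·h(8−k) = 1·1·6561 + 8·2·2187 + 28·4·729 + 56·8·243 + 70·16·81 + 56·32·27 + 28·64·9 + 8·128·3 + 1·256·1 = 6561 + 34992 + 81648 + 108864 + 90720 + 48384 + 16128 + 3072 + 256 = 390625.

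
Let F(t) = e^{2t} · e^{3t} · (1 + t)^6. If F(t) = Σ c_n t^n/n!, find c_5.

99095

The EGF product rule gives c_5 = Σ_{k_1+k_2+k_3=5} C(5; k_1,k_2,k_3) · ∏ g_i(k_i), where e^{2t} gives (2)^k; e^{3t} gives (3)^k; (1+t)^6 gives the falling factorial (6)_k.
g_1(k) for k = 0…5: 1, 2, 4, 8, 16, 32.
g_2(k) for k = 0…5: 1, 3, 9, 27, 81, 243.
g_3(k) for k = 0…5: 1, 6, 30, 120, 360, 720.
First combine the last two factors: h(k) = Σ_j C(k,j)·g_2(j)·g_3(k−j) for k = 0…5: 1, 9, 75, 579, 4149, 27693.
c_5 = Σ_k C(5,k)·g_1(k)·h(5−k) = 1·1·27693 + 5·2·4149 + 10·4·579 + 10·8·75 + 5·16·9 + 1·32·1 = 27693 + 41490 + 23160 + 6000 + 720 + 32 = 99095.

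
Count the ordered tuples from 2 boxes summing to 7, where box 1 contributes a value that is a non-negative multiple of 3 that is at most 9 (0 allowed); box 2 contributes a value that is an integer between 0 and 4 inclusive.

2

The generating function for the choices is (1 + x³ + x⁶ + x⁹)·(1 + x + x² + x³ + x⁴); the count is [x⁷].
(1 + x³ + x⁶ + x⁹) has coefficients 1,0,0,1,0,0,1,0 for degrees 0…7.
(1 + x + x² + x³ + x⁴) has coefficients 1,1,1,1,1,0,0,0 for degrees 0…7.
[x⁷] = 1·0 + 1·1 + 1·1 = 2.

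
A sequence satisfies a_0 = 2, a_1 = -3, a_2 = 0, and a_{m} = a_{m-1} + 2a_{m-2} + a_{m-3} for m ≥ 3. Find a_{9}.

-324

The ordinary generating function has denominator 1 - t - 2t^2 - t^3.
Iterating the recurrence: a_0,…,a_{9} = 2, -3, 0, -4, -7, -15, -33, -70, -151, -324.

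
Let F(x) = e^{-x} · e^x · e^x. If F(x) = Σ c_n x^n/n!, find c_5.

1

The EGF product rule gives c_5 = Σ_{k_1+k_2+k_3=5} C(5; k_1,k_2,k_3) · ∏ g_i(k_i), where e^{-x} gives (-1)^k; e^x gives (1)^k; e^x gives (1)^k.
g_1(k) for k = 0…5: 1, -1, 1, -1, 1, -1.
g_2(k) for k = 0…5: 1, 1, 1, 1, 1, 1.
g_3(k) for k = 0…5: 1, 1, 1, 1, 1, 1.
First combine the last two factors: h(k) = Σ_j C(k,j)·g_2(j)·g_3(k−j) for k = 0…5: 1, 2, 4, 8, 16, 32.
c_5 = Σ_k C(5,k)·g_1(k)·h(5−k) = 1·1·32 + 5·(-1)·16 + 10·1·8 + 10·(-1)·4 + 5·1·2 + 1·(-1)·1 = 32 − 80 + 80 − 40 + 10 − 1 = 1.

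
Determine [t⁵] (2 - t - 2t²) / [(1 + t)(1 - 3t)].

263

The denominator gives the recurrence a_n = 2a_(n−1) + 3a_(n−2) for n ≥ 3; the numerator fixes a_0 = 2, a_1 = 3, a_2 = 10.
Iterating: 2, 3, 10, 29, 88, 263, so a_5 = 263.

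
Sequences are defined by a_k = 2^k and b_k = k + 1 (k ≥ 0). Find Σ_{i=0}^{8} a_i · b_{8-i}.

1013

This is [x^8] in the product of the two ordinary generating functions.
Σ = 1·9 + 2·8 + 4·7 + 8·6 + 16·5 + 32·4 + 64·3 + 128·2 + 256·1 = 1013.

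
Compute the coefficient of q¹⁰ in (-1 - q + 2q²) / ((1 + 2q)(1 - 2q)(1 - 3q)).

The denominator gives the recurrence a_n = 3a_(n−1) + 4a_(n−2) − 12a_(n−3) for n ≥ 3; the numerator fixes a_0 = -1, a_1 = -4, a_2 = -14.
Iterating: -1, -4, -14, -46, -146, -454, -1394, -4246, -12866, -38854, -117074, so a_10 = -117074.

-117074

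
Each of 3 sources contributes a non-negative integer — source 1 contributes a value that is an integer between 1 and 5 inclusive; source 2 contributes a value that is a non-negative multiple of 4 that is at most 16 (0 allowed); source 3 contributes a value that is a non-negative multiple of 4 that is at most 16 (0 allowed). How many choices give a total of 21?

9

The generating function for the choices is (z + z^2 + z^3 + z^4 + z^5)·(1 + z^4 + z^8 + z^12 + z^16)·(1 + z^4 + z^8 + z^12 + z^16); the count is [z^21].
(z + z^2 + z^3 + z^4 + z^5) has coefficients 0,1,1,1,1,1 for degrees 0…5.
(1 + z^4 + z^8 + z^12 + z^16) has coefficients 1,0,0,0,1,0,0,0,1,0,0,0,1,0,0,0,1,0,0,0,0,0 for degrees 0…21.
Finally multiplying by (1 + z^4 + z^8 + z^12 + z^16), the product of all factors after the first has coefficients 1,0,0,0,2,0,0,0,3,0,0,0,4,0,0,0,5,0,0,0,4,0 for degrees 0…21.
[z^21] = 1·4 + 1·0 + 1·0 + 1·0 + 1·5 = 9.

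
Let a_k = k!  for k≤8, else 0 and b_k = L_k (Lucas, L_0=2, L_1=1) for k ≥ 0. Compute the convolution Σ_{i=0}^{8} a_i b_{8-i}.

Write out a_i and b_{8-i} for i = 0,…,8 and sum the products.
Σ = 1·47 + 1·29 + 2·18 + 6·11 + 24·7 + 120·4 + 720·3 + 5040·1 + 40320·2 = 88666.

88666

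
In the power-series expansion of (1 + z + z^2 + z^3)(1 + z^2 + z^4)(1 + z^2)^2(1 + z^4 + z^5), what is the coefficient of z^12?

11

(1 + z + z^2 + z^3) has coefficients 1,1,1,1 for degrees 0…3.
(1 + z^2 + z^4) has coefficients 1,0,1,0,1,0,0,0,0,0,0,0,0 for degrees 0…12.
Multiplying by (1 + z^2)^2 gives running coefficients 1,0,3,0,4,0,3,0,1,0,0,0,0 for degrees 0…12.
Finally multiplying by (1 + z^4 + z^5), the product of all factors after the first has coefficients 1,0,3,0,5,1,6,3,5,4,3,3,1 for degrees 0…12.
[z^12] = 1·1 + 1·3 + 1·3 + 1·4 = 11.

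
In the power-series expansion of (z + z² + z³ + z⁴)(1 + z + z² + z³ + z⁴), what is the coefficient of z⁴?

4

(z + z² + z³ + z⁴) has coefficients 0,1,1,1,1 for degrees 0…4.
(1 + z + z² + z³ + z⁴) has coefficients 1,1,1,1,1 for degrees 0…4.
[z⁴] = 1·1 + 1·1 + 1·1 + 1·1 = 4.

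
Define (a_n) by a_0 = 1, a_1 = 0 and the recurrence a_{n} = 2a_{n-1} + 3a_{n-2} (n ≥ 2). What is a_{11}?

44286

The ordinary generating function has denominator 1 - 2x - 3x^2.
Iterating the recurrence: a_0,…,a_{11} = 1, 0, 3, 6, 21, 60, 183, 546, 1641, 4920, 14763, 44286.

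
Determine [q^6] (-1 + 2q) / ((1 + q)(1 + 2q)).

-253

Partial fractions give a closed form: a_n = (3)·(-1)^n + (-4)·(-2)^n.
At n = 6: a_6 = -253.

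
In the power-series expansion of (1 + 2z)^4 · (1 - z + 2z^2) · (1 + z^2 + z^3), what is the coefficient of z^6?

88

(1 + 2z)^4 has coefficients 1,8,24,32,16 for degrees 0…4.
(1 - z + 2z^2) has coefficients 1,-1,2,0,0,0,0 for degrees 0…6.
Finally multiplying by (1 + z^2 + z^3), the product of all factors after the first has coefficients 1,-1,3,0,1,2,0 for degrees 0…6.
[z^6] = 1·0 + 8·2 + 24·1 + 32·0 + 16·3 = 88.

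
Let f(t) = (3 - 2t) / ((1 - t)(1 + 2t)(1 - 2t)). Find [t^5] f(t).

21

Partial fractions give a closed form: a_n = (-1/3)·1^n + (4/3)·(-2)^n + (2)·2^n.
At n = 5: a_5 = 21.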